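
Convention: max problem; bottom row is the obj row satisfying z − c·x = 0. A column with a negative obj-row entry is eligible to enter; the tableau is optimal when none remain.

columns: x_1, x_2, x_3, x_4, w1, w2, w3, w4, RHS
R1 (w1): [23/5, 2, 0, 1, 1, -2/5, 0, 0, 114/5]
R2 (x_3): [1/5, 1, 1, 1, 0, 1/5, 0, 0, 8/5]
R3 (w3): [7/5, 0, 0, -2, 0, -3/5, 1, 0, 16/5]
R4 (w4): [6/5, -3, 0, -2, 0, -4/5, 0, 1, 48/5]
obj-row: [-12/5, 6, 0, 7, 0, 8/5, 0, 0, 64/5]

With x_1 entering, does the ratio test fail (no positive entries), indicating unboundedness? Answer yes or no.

no

Column x_1 has positive entries in row(s) 1, 2, 3, 4, so the ratio test bounds it — not unbounded.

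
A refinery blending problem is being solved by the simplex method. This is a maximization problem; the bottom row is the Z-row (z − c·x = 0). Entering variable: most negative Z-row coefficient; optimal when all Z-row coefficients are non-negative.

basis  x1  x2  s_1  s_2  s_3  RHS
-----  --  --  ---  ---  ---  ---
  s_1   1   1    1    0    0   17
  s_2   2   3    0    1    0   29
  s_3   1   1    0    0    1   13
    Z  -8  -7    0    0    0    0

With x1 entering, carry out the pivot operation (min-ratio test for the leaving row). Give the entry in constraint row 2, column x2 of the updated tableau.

Ratio test on column x1 — row 1: 17/1 = 17; row 2: 29/2 = 29/2; row 3: 13/1 = 13. Minimum is 13 at row 3 (s_3 leaves); pivot element 1.
Divide row 3 by 1; eliminate column x1 from the other rows.
Row 2 update in column x2: 3 − 2·1 = 1.

1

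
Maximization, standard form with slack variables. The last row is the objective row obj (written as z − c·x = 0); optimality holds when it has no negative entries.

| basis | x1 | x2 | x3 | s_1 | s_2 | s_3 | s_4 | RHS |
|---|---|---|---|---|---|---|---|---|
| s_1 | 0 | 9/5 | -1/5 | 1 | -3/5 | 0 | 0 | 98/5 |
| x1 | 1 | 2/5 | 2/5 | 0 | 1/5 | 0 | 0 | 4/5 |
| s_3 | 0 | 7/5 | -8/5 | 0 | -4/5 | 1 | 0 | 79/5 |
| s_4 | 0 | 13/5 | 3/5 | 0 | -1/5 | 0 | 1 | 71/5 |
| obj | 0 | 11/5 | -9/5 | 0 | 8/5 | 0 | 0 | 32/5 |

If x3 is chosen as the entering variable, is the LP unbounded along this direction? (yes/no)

no

Column x3 has positive entries in row(s) 2, 4, so the ratio test bounds it — not unbounded.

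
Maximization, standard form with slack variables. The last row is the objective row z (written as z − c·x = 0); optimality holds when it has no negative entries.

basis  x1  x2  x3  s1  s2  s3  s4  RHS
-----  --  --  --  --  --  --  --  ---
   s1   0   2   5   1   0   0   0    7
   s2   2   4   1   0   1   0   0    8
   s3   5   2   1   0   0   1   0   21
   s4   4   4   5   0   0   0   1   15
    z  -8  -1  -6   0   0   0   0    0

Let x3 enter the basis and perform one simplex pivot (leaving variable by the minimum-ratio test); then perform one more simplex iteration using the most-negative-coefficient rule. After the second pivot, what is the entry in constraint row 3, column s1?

Ratio test on column x3 — row 1: 7/5 = 7/5; row 2: 8/1 = 8; row 3: 21/1 = 21; row 4: 15/5 = 3. Minimum is 7/5 at row 1 (s1 leaves); pivot element 5.
Divide row 1 by 5; eliminate column x3 from the other rows.
Second iteration: most negative z-row entry is -8 in column x1, so x1 enters.
Ratio test on column x1 — row 1: entry 0 ≤ 0; row 2: (33/5)/2 = 33/10; row 3: (98/5)/5 = 98/25; row 4: 8/4 = 2. Minimum is 2 at row 4 (s4 leaves); pivot element 4.
Divide row 4 by 4; eliminate column x1 from the other rows.
After both pivots, the entry at constraint row 3, column s1 is 21/20.

21/20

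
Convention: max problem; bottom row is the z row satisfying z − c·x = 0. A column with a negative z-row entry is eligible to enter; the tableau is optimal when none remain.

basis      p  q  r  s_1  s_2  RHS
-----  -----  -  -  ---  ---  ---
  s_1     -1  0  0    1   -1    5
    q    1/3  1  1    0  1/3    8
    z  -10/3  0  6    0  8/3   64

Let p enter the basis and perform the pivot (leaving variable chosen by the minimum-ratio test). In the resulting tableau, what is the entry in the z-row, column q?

Ratio test on column p — row 1: entry -1 ≤ 0; row 2: 8/(1/3) = 24. Minimum is 24 at row 2 (q leaves); pivot element 1/3.
Divide row 2 by 1/3; eliminate column p from the other rows.
z-row update in column q: 0 − (-10/3)·3 = 10.

10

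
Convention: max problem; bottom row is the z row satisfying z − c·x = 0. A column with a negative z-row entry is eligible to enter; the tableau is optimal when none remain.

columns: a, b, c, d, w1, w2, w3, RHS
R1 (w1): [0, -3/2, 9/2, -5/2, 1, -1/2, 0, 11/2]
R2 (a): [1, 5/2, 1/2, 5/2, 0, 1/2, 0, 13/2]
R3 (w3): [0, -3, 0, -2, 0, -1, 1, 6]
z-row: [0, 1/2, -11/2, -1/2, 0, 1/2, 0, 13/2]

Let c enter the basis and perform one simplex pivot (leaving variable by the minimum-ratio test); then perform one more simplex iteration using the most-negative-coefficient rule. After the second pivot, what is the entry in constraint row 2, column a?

9/25

Ratio test on column c — row 1: (11/2)/(9/2) = 11/9; row 2: (13/2)/(1/2) = 13; row 3: entry 0 ≤ 0. Minimum is 11/9 at row 1 (w1 leaves); pivot element 9/2.
Divide row 1 by 9/2; eliminate column c from the other rows.
Second iteration: most negative z-row entry is -32/9 in column d, so d enters.
Ratio test on column d — row 1: entry -5/9 ≤ 0; row 2: (53/9)/(25/9) = 53/25; row 3: entry -2 ≤ 0. Minimum is 53/25 at row 2 (a leaves); pivot element 25/9.
Divide row 2 by 25/9; eliminate column d from the other rows.
After both pivots, the entry at constraint row 2, column a is 9/25.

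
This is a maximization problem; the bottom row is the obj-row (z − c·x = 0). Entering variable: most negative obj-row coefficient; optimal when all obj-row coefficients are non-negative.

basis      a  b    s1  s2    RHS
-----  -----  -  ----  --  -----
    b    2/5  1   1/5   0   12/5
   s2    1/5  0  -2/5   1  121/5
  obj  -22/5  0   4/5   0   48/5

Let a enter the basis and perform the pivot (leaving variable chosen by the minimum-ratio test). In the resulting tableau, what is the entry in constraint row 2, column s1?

Ratio test on column a — row 1: (12/5)/(2/5) = 6; row 2: (121/5)/(1/5) = 121. Minimum is 6 at row 1 (b leaves); pivot element 2/5.
Divide row 1 by 2/5; eliminate column a from the other rows.
Row 2 update in column s1: -2/5 − (1/5)·(1/2) = -1/2.

-1/2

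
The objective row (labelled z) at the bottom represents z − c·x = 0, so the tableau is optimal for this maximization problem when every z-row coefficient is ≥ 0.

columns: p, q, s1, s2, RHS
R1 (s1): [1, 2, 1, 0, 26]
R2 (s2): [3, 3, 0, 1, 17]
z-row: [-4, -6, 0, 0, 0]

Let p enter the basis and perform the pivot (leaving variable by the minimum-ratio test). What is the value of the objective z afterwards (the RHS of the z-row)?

Ratio test on column p — row 1: 26/1 = 26; row 2: 17/3 = 17/3. Minimum is 17/3 at row 2 (s2 leaves); pivot element 3.
Pivot on row 2; the z-row RHS becomes 0 − (-4)·(17/3) = 68/3.

68/3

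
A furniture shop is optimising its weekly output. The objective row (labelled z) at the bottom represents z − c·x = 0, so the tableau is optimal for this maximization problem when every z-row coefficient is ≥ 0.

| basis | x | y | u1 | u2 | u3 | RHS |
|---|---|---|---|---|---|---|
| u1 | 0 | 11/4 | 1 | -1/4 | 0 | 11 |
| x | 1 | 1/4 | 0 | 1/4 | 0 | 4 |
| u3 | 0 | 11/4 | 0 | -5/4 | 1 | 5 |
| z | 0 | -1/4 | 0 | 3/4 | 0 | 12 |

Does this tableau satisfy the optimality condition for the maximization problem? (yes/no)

The z-row has a negative entry -1/4 in column y, so it is not optimal.

no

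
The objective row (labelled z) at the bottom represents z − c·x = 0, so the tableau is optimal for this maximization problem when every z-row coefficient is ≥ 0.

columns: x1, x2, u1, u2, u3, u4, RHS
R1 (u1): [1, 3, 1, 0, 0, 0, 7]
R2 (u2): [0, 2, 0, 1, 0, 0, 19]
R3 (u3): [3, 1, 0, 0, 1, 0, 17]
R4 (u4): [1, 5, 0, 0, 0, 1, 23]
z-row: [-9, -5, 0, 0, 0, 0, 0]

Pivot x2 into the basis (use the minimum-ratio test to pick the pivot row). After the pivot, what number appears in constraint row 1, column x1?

1/3

Ratio test on column x2 — row 1: 7/3 = 7/3; row 2: 19/2 = 19/2; row 3: 17/1 = 17; row 4: 23/5 = 23/5. Minimum is 7/3 at row 1 (u1 leaves); pivot element 3.
Divide row 1 by 3; eliminate column x2 from the other rows.
In the new row 1, the x1 entry is the old entry divided by the pivot: 1/3 = 1/3.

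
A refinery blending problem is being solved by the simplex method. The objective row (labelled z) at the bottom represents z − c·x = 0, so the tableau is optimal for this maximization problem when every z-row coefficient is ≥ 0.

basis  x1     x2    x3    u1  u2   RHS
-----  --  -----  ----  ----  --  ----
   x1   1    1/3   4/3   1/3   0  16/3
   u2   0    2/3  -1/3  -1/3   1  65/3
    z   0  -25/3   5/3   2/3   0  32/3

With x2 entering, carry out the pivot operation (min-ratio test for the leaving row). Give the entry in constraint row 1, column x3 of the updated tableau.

4

Ratio test on column x2 — row 1: (16/3)/(1/3) = 16; row 2: (65/3)/(2/3) = 65/2. Minimum is 16 at row 1 (x1 leaves); pivot element 1/3.
Divide row 1 by 1/3; eliminate column x2 from the other rows.
In the new row 1, the x3 entry is the old entry divided by the pivot: (4/3)/(1/3) = 4.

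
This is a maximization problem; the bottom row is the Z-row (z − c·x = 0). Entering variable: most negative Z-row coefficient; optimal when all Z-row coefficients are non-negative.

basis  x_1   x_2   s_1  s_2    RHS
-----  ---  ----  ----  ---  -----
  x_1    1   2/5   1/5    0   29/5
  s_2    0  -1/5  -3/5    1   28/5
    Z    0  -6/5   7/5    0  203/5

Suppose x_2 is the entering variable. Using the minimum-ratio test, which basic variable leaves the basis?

x_1

Column x_2 entries and ratios — x_1: (29/5)/(2/5) = 29/2; s_2: -1/5 ≤ 0, skip.
Smallest ratio is 29/2 in the row of x_1, so x_1 leaves.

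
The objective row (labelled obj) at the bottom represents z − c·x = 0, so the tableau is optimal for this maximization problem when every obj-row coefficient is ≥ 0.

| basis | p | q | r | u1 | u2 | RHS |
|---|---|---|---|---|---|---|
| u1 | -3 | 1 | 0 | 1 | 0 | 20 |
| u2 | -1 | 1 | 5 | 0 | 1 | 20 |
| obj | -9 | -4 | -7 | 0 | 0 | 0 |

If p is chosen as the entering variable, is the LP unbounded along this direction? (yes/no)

Every constraint-row entry in column p is ≤ 0, so increasing p is unbounded.

yes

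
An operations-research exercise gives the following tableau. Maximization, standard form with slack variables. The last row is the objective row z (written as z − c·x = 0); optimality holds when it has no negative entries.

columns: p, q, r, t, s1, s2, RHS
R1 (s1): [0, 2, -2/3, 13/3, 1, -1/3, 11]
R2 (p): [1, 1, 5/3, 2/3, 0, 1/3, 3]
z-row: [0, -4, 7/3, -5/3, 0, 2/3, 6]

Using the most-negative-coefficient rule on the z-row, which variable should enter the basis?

Negative z-row entries: q: -4, t: -5/3.
The most negative is -4 in column q, so q enters.

q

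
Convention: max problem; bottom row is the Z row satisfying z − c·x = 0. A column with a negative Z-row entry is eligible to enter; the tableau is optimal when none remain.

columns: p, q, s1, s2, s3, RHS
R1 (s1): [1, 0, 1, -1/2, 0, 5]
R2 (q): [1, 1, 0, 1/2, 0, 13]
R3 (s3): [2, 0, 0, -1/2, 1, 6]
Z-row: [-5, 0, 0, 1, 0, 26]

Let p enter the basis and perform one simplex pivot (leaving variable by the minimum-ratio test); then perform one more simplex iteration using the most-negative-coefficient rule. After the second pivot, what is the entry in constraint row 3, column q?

Ratio test on column p — row 1: 5/1 = 5; row 2: 13/1 = 13; row 3: 6/2 = 3. Minimum is 3 at row 3 (s3 leaves); pivot element 2.
Divide row 3 by 2; eliminate column p from the other rows.
Second iteration: most negative Z-row entry is -1/4 in column s2, so s2 enters.
Ratio test on column s2 — row 1: entry -1/4 ≤ 0; row 2: 10/(3/4) = 40/3; row 3: entry -1/4 ≤ 0. Minimum is 40/3 at row 2 (q leaves); pivot element 3/4.
Divide row 2 by 3/4; eliminate column s2 from the other rows.
After both pivots, the entry at constraint row 3, column q is 1/3.

1/3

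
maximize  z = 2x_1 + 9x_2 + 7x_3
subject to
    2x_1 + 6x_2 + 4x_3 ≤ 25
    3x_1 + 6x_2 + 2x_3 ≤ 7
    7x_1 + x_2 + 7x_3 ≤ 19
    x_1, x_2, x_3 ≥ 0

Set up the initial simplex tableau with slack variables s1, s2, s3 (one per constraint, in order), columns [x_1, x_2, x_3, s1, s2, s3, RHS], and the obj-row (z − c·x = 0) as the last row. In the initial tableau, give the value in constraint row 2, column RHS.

The RHS of constraint 2 is b_2 = 7.

7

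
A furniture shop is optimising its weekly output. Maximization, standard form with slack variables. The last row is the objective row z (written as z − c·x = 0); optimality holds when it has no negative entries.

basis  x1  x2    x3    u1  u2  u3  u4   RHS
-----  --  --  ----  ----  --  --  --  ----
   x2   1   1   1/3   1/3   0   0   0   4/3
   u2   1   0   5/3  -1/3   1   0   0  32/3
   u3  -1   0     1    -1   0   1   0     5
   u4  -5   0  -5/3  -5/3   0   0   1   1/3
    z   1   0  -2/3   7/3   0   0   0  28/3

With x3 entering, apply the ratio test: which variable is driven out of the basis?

x2

Column x3 entries and ratios — x2: (4/3)/(1/3) = 4; u2: (32/3)/(5/3) = 32/5; u3: 5/1 = 5; u4: -5/3 ≤ 0, skip.
Smallest ratio is 4 in the row of x2, so x2 leaves.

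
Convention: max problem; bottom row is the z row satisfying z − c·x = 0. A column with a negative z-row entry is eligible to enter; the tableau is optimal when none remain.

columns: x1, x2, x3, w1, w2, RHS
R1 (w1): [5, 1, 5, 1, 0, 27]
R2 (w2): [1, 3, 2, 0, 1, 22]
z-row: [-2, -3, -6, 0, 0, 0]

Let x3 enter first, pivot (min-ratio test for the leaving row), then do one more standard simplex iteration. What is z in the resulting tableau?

522/13

Ratio test on column x3 — row 1: 27/5 = 27/5; row 2: 22/2 = 11. Minimum is 27/5 at row 1 (w1 leaves); pivot element 5.
Pivot on row 1; the z-row RHS becomes 0 − (-6)·(27/5) = 162/5.
Next entering variable (most negative z-row entry -9/5): x2.
Ratio test on column x2 — row 1: (27/5)/(1/5) = 27; row 2: (56/5)/(13/5) = 56/13. Minimum is 56/13 at row 2 (w2 leaves); pivot element 13/5.
After the second pivot the z-row RHS is 162/5 − (-9/5)·(56/13) = 522/13.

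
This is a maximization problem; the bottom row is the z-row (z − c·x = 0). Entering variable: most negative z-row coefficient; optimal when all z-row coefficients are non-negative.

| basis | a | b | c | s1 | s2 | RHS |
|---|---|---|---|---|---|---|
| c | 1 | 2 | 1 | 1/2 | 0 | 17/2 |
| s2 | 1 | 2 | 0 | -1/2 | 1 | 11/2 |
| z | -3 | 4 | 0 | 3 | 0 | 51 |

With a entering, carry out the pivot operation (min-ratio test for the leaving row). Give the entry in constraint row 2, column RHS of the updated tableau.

11/2

Ratio test on column a — row 1: (17/2)/1 = 17/2; row 2: (11/2)/1 = 11/2. Minimum is 11/2 at row 2 (s2 leaves); pivot element 1.
Divide row 2 by 1; eliminate column a from the other rows.
In the new row 2, the RHS entry is the old entry divided by the pivot: (11/2)/1 = 11/2.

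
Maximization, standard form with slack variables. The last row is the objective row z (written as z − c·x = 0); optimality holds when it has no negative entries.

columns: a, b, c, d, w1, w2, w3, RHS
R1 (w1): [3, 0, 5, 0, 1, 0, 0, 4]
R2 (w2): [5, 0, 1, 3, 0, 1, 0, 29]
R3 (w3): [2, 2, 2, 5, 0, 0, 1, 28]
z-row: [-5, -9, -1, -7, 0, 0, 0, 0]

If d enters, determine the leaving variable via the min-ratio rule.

Column d entries and ratios — w1: 0 ≤ 0, skip; w2: 29/3 = 29/3; w3: 28/5 = 28/5.
Smallest ratio is 28/5 in the row of w3, so w3 leaves.

w3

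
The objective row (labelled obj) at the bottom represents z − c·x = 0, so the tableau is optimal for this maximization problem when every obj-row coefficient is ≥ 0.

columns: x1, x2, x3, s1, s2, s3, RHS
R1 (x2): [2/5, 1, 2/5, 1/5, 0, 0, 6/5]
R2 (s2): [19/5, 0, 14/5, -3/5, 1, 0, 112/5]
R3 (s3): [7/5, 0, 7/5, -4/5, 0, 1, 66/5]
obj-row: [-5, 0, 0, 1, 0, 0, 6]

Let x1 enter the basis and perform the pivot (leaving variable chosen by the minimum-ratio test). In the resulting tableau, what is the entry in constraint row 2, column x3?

Ratio test on column x1 — row 1: (6/5)/(2/5) = 3; row 2: (112/5)/(19/5) = 112/19; row 3: (66/5)/(7/5) = 66/7. Minimum is 3 at row 1 (x2 leaves); pivot element 2/5.
Divide row 1 by 2/5; eliminate column x1 from the other rows.
Row 2 update in column x3: 14/5 − (19/5)·1 = -1.

-1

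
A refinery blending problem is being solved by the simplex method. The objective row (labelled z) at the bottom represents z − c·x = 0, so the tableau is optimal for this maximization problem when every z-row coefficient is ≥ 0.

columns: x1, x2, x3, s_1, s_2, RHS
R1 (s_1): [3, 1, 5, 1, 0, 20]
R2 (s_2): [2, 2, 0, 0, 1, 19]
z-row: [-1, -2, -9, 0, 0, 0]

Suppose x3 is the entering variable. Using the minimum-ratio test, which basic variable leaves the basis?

s_1

Column x3 entries and ratios — s_1: 20/5 = 4; s_2: 0 ≤ 0, skip.
Smallest ratio is 4 in the row of s_1, so s_1 leaves.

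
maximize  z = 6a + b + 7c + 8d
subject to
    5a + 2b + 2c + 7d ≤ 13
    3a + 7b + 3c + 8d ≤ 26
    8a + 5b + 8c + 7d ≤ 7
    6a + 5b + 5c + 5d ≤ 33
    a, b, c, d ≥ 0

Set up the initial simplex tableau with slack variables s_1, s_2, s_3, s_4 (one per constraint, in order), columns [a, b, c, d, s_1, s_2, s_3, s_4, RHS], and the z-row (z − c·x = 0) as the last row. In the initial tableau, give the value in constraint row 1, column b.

Constraint 1 has coefficient 2 on b.

2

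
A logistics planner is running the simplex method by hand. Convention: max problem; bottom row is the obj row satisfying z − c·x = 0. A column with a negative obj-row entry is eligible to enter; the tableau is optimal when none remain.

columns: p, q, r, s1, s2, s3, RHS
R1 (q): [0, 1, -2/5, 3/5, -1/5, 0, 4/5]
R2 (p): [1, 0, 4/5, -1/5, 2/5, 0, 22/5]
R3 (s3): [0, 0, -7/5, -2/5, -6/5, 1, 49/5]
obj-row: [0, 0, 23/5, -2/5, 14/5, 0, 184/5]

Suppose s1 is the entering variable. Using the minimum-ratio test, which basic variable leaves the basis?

Column s1 entries and ratios — q: (4/5)/(3/5) = 4/3; p: -1/5 ≤ 0, skip; s3: -2/5 ≤ 0, skip.
Smallest ratio is 4/3 in the row of q, so q leaves.

q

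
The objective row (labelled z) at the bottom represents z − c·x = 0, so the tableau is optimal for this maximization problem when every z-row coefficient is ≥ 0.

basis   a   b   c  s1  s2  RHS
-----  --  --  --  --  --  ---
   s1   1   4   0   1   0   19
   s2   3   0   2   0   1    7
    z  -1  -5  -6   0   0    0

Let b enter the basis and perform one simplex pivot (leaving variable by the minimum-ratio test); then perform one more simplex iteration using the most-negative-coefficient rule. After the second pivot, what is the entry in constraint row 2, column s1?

Ratio test on column b — row 1: 19/4 = 19/4; row 2: entry 0 ≤ 0. Minimum is 19/4 at row 1 (s1 leaves); pivot element 4.
Divide row 1 by 4; eliminate column b from the other rows.
Second iteration: most negative z-row entry is -6 in column c, so c enters.
Ratio test on column c — row 1: entry 0 ≤ 0; row 2: 7/2 = 7/2. Minimum is 7/2 at row 2 (s2 leaves); pivot element 2.
Divide row 2 by 2; eliminate column c from the other rows.
After both pivots, the entry at constraint row 2, column s1 is 0.

0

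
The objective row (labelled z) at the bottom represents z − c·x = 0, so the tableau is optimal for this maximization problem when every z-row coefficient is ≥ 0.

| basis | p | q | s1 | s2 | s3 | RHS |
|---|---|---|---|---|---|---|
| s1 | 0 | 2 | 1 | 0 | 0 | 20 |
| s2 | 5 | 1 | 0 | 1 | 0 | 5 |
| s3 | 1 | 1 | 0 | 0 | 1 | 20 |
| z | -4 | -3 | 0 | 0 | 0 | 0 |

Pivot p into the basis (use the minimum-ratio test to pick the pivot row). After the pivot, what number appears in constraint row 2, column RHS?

Ratio test on column p — row 1: entry 0 ≤ 0; row 2: 5/5 = 1; row 3: 20/1 = 20. Minimum is 1 at row 2 (s2 leaves); pivot element 5.
Divide row 2 by 5; eliminate column p from the other rows.
In the new row 2, the RHS entry is the old entry divided by the pivot: 5/5 = 1.

1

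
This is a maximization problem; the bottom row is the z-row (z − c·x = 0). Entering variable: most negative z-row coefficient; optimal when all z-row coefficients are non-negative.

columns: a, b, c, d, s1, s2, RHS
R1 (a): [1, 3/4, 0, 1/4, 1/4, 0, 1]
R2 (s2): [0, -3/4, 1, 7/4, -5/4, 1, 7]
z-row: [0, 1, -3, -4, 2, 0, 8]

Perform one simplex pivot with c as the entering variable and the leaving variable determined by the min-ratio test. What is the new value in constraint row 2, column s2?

Ratio test on column c — row 1: entry 0 ≤ 0; row 2: 7/1 = 7. Minimum is 7 at row 2 (s2 leaves); pivot element 1.
Divide row 2 by 1; eliminate column c from the other rows.
In the new row 2, the s2 entry is the old entry divided by the pivot: 1/1 = 1.

1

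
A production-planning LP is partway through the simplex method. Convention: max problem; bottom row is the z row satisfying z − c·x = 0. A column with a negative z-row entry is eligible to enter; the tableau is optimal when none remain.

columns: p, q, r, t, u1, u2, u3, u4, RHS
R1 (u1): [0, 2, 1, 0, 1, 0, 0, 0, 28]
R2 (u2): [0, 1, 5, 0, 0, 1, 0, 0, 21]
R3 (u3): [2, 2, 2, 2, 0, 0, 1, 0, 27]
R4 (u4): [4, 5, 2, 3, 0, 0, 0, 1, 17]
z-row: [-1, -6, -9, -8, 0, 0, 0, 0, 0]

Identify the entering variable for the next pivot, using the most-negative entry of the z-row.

Negative z-row entries: p: -1, q: -6, r: -9, t: -8.
The most negative is -9 in column r, so r enters.

r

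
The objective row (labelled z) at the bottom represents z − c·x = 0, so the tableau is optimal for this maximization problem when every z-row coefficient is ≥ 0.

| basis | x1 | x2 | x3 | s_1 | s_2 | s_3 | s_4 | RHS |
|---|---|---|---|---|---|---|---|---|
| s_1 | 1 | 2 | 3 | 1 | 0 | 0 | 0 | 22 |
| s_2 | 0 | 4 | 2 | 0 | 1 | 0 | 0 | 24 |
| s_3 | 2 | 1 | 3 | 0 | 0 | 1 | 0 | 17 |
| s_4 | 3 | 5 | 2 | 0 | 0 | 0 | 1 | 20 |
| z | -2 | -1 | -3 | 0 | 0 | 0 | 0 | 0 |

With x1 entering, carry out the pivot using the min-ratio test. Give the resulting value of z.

40/3

Ratio test on column x1 — row 1: 22/1 = 22; row 2: entry 0 ≤ 0; row 3: 17/2 = 17/2; row 4: 20/3 = 20/3. Minimum is 20/3 at row 4 (s_4 leaves); pivot element 3.
Pivot on row 4; the z-row RHS becomes 0 − (-2)·(20/3) = 40/3.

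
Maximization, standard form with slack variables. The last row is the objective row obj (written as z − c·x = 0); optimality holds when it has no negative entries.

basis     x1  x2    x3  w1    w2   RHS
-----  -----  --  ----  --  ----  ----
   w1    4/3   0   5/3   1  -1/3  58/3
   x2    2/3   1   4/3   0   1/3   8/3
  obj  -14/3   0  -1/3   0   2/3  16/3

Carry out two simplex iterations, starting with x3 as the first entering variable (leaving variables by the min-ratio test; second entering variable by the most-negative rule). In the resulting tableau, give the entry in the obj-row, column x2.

7

Ratio test on column x3 — row 1: (58/3)/(5/3) = 58/5; row 2: (8/3)/(4/3) = 2. Minimum is 2 at row 2 (x2 leaves); pivot element 4/3.
Divide row 2 by 4/3; eliminate column x3 from the other rows.
Second iteration: most negative obj-row entry is -9/2 in column x1, so x1 enters.
Ratio test on column x1 — row 1: 16/(1/2) = 32; row 2: 2/(1/2) = 4. Minimum is 4 at row 2 (x3 leaves); pivot element 1/2.
Divide row 2 by 1/2; eliminate column x1 from the other rows.
After both pivots, the entry at the obj-row, column x2 is 7.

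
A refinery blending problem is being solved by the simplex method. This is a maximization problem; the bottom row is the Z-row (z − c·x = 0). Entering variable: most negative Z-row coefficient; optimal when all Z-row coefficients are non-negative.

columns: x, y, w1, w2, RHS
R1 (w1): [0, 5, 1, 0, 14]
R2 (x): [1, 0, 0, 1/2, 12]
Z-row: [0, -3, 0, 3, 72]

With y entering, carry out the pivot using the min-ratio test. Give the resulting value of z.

Ratio test on column y — row 1: 14/5 = 14/5; row 2: entry 0 ≤ 0. Minimum is 14/5 at row 1 (w1 leaves); pivot element 5.
Pivot on row 1; the Z-row RHS becomes 72 − (-3)·(14/5) = 402/5.

402/5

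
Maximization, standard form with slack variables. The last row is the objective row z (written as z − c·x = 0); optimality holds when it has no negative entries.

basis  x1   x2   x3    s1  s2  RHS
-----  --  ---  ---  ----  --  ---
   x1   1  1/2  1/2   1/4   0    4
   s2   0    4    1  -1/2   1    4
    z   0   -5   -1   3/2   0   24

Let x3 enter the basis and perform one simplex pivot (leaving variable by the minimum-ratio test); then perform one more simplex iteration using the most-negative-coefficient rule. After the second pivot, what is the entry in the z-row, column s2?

Ratio test on column x3 — row 1: 4/(1/2) = 8; row 2: 4/1 = 4. Minimum is 4 at row 2 (s2 leaves); pivot element 1.
Divide row 2 by 1; eliminate column x3 from the other rows.
Second iteration: most negative z-row entry is -1 in column x2, so x2 enters.
Ratio test on column x2 — row 1: entry -3/2 ≤ 0; row 2: 4/4 = 1. Minimum is 1 at row 2 (x3 leaves); pivot element 4.
Divide row 2 by 4; eliminate column x2 from the other rows.
After both pivots, the entry at the z-row, column s2 is 5/4.

5/4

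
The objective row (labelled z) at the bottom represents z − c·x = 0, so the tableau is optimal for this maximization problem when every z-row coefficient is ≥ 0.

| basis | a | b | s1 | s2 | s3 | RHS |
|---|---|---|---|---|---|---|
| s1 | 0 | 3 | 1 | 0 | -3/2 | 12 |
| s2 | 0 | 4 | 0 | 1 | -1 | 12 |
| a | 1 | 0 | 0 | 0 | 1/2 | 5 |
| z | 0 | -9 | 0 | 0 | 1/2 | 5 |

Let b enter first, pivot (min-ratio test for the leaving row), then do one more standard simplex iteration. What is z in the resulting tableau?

Ratio test on column b — row 1: 12/3 = 4; row 2: 12/4 = 3; row 3: entry 0 ≤ 0. Minimum is 3 at row 2 (s2 leaves); pivot element 4.
Pivot on row 2; the z-row RHS becomes 5 − (-9)·3 = 32.
Next entering variable (most negative z-row entry -7/4): s3.
Ratio test on column s3 — row 1: entry -3/4 ≤ 0; row 2: entry -1/4 ≤ 0; row 3: 5/(1/2) = 10. Minimum is 10 at row 3 (a leaves); pivot element 1/2.
After the second pivot the z-row RHS is 32 − (-7/4)·10 = 99/2.

99/2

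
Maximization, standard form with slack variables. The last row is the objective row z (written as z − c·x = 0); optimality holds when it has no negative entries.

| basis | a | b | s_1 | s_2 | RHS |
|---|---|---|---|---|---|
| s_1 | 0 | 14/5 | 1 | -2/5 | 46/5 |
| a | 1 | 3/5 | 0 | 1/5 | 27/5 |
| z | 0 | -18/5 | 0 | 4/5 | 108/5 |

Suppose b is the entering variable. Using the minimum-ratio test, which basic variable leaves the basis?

s_1

Column b entries and ratios — s_1: (46/5)/(14/5) = 23/7; a: (27/5)/(3/5) = 9.
Smallest ratio is 23/7 in the row of s_1, so s_1 leaves.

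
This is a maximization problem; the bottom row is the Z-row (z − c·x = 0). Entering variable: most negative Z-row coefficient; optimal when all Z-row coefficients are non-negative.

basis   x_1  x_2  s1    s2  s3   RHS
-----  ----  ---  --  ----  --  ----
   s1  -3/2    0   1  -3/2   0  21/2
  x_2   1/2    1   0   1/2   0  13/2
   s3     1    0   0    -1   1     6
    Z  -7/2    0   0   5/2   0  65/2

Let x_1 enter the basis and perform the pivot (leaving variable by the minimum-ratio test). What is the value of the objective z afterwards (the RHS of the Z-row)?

Ratio test on column x_1 — row 1: entry -3/2 ≤ 0; row 2: (13/2)/(1/2) = 13; row 3: 6/1 = 6. Minimum is 6 at row 3 (s3 leaves); pivot element 1.
Pivot on row 3; the Z-row RHS becomes 65/2 − (-7/2)·6 = 107/2.

107/2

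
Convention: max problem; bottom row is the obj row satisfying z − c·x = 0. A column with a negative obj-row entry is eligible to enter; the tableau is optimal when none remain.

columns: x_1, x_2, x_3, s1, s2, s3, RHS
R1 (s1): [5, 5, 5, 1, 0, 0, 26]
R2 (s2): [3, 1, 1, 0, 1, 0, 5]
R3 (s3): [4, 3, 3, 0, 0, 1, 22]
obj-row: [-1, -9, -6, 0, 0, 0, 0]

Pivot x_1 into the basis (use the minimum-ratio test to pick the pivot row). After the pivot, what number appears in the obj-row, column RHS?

5/3

Ratio test on column x_1 — row 1: 26/5 = 26/5; row 2: 5/3 = 5/3; row 3: 22/4 = 11/2. Minimum is 5/3 at row 2 (s2 leaves); pivot element 3.
Divide row 2 by 3; eliminate column x_1 from the other rows.
obj-row update in column RHS: 0 − (-1)·(5/3) = 5/3.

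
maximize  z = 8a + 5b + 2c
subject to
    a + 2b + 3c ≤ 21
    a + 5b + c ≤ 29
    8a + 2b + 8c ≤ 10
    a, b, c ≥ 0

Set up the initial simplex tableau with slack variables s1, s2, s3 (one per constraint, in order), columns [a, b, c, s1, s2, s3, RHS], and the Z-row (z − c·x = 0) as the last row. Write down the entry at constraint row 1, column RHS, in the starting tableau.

21

The RHS of constraint 1 is b_1 = 21.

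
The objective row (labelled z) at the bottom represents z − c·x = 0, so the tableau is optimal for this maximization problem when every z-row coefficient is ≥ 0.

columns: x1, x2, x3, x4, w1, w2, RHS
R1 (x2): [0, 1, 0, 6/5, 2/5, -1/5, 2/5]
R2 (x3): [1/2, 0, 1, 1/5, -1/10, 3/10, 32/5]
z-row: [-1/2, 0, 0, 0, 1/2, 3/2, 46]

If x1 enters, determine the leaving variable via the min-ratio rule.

Column x1 entries and ratios — x2: 0 ≤ 0, skip; x3: (32/5)/(1/2) = 64/5.
Smallest ratio is 64/5 in the row of x3, so x3 leaves.

x3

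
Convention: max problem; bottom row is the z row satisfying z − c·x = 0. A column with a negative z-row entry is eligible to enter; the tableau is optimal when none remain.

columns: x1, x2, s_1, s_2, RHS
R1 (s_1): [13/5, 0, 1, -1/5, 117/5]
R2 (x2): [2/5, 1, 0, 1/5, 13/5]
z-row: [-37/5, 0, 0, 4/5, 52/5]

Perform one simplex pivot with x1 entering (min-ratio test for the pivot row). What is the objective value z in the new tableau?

117/2

Ratio test on column x1 — row 1: (117/5)/(13/5) = 9; row 2: (13/5)/(2/5) = 13/2. Minimum is 13/2 at row 2 (x2 leaves); pivot element 2/5.
Pivot on row 2; the z-row RHS becomes 52/5 − (-37/5)·(13/2) = 117/2.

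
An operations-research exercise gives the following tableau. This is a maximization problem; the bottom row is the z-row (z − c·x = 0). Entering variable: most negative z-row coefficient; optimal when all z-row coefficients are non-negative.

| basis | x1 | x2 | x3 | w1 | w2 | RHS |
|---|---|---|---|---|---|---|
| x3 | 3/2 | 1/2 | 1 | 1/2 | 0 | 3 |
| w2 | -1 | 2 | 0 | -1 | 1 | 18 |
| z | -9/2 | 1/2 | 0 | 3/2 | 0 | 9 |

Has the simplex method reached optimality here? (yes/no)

no

The z-row has a negative entry -9/2 in column x1, so it is not optimal.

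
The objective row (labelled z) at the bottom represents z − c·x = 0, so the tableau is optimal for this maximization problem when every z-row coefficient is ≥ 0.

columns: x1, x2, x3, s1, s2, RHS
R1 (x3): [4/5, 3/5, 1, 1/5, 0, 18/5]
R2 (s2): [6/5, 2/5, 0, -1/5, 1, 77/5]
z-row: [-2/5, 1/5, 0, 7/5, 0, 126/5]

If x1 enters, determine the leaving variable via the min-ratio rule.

Column x1 entries and ratios — x3: (18/5)/(4/5) = 9/2; s2: (77/5)/(6/5) = 77/6.
Smallest ratio is 9/2 in the row of x3, so x3 leaves.

x3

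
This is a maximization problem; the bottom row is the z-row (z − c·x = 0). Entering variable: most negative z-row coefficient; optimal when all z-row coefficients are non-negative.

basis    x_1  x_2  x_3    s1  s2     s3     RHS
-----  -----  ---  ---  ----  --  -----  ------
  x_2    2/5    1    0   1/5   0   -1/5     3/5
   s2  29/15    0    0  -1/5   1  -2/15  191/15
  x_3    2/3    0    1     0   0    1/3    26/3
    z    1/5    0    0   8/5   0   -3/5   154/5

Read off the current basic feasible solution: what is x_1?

0

x_1 is not in the basis, so in the current basic feasible solution x_1 = 0.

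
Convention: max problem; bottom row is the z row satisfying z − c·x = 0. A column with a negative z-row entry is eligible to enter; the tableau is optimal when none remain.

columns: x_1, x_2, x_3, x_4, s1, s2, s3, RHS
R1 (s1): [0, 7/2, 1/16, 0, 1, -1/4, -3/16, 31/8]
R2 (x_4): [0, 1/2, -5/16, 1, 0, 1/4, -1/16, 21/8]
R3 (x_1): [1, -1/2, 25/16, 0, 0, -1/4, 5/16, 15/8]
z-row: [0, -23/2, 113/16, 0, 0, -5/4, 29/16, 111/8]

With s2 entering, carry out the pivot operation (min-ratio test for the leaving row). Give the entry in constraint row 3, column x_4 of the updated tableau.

Ratio test on column s2 — row 1: entry -1/4 ≤ 0; row 2: (21/8)/(1/4) = 21/2; row 3: entry -1/4 ≤ 0. Minimum is 21/2 at row 2 (x_4 leaves); pivot element 1/4.
Divide row 2 by 1/4; eliminate column s2 from the other rows.
Row 3 update in column x_4: 0 − (-1/4)·4 = 1.

1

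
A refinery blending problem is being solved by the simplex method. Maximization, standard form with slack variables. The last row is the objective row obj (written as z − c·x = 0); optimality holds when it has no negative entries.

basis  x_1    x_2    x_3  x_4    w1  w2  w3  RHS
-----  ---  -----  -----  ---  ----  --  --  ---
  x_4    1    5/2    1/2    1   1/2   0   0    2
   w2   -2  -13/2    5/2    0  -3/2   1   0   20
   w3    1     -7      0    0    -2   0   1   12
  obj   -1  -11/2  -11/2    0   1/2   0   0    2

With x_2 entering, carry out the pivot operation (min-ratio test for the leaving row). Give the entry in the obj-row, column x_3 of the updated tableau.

-22/5

Ratio test on column x_2 — row 1: 2/(5/2) = 4/5; row 2: entry -13/2 ≤ 0; row 3: entry -7 ≤ 0. Minimum is 4/5 at row 1 (x_4 leaves); pivot element 5/2.
Divide row 1 by 5/2; eliminate column x_2 from the other rows.
obj-row update in column x_3: -11/2 − (-11/2)·(1/5) = -22/5.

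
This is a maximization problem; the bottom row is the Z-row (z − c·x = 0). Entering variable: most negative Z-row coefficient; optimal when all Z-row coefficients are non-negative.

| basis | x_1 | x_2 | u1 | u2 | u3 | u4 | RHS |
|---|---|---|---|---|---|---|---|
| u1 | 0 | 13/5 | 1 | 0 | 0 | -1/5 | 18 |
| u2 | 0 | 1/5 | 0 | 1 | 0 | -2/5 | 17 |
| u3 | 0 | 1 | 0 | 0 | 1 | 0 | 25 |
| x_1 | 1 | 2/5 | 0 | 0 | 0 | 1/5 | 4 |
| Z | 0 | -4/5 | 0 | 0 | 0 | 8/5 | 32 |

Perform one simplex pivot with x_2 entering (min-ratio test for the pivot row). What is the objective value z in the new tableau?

488/13

Ratio test on column x_2 — row 1: 18/(13/5) = 90/13; row 2: 17/(1/5) = 85; row 3: 25/1 = 25; row 4: 4/(2/5) = 10. Minimum is 90/13 at row 1 (u1 leaves); pivot element 13/5.
Pivot on row 1; the Z-row RHS becomes 32 − (-4/5)·(90/13) = 488/13.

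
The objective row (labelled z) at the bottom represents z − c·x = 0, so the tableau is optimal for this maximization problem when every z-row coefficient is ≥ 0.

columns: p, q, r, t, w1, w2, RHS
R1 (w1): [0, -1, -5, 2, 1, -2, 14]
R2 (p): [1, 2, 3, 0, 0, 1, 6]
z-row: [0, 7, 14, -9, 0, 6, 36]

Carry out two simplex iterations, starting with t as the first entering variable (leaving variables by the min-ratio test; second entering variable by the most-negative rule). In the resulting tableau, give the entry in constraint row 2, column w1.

0

Ratio test on column t — row 1: 14/2 = 7; row 2: entry 0 ≤ 0. Minimum is 7 at row 1 (w1 leaves); pivot element 2.
Divide row 1 by 2; eliminate column t from the other rows.
Second iteration: most negative z-row entry is -17/2 in column r, so r enters.
Ratio test on column r — row 1: entry -5/2 ≤ 0; row 2: 6/3 = 2. Minimum is 2 at row 2 (p leaves); pivot element 3.
Divide row 2 by 3; eliminate column r from the other rows.
After both pivots, the entry at constraint row 2, column w1 is 0.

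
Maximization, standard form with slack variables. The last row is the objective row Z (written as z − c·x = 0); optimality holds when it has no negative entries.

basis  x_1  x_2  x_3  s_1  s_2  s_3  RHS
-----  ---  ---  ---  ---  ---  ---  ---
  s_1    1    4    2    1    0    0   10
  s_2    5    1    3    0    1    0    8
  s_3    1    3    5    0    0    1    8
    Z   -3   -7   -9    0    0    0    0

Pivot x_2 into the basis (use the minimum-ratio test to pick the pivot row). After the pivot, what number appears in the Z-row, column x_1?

Ratio test on column x_2 — row 1: 10/4 = 5/2; row 2: 8/1 = 8; row 3: 8/3 = 8/3. Minimum is 5/2 at row 1 (s_1 leaves); pivot element 4.
Divide row 1 by 4; eliminate column x_2 from the other rows.
Z-row update in column x_1: -3 − (-7)·(1/4) = -5/4.

-5/4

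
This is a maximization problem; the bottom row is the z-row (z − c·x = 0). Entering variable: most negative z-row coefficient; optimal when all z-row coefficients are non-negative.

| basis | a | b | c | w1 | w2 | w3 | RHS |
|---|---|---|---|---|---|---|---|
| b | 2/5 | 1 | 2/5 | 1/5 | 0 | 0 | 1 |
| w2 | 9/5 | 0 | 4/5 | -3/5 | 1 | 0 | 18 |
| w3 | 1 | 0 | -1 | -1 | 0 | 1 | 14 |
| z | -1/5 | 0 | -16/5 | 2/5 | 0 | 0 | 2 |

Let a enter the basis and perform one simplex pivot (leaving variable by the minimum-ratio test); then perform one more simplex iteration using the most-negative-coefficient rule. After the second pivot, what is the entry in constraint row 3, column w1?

Ratio test on column a — row 1: 1/(2/5) = 5/2; row 2: 18/(9/5) = 10; row 3: 14/1 = 14. Minimum is 5/2 at row 1 (b leaves); pivot element 2/5.
Divide row 1 by 2/5; eliminate column a from the other rows.
Second iteration: most negative z-row entry is -3 in column c, so c enters.
Ratio test on column c — row 1: (5/2)/1 = 5/2; row 2: entry -1 ≤ 0; row 3: entry -2 ≤ 0. Minimum is 5/2 at row 1 (a leaves); pivot element 1.
Divide row 1 by 1; eliminate column c from the other rows.
After both pivots, the entry at constraint row 3, column w1 is -1/2.

-1/2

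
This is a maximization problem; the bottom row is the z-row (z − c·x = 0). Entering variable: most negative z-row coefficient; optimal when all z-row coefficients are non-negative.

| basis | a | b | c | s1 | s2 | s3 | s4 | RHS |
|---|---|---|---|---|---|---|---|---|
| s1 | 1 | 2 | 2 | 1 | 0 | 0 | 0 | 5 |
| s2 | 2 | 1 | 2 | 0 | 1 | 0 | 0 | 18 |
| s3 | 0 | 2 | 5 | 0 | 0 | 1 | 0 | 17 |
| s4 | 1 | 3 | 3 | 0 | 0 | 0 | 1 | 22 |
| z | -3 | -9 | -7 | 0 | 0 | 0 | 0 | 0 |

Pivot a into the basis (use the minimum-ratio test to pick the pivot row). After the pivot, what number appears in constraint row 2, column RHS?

Ratio test on column a — row 1: 5/1 = 5; row 2: 18/2 = 9; row 3: entry 0 ≤ 0; row 4: 22/1 = 22. Minimum is 5 at row 1 (s1 leaves); pivot element 1.
Divide row 1 by 1; eliminate column a from the other rows.
Row 2 update in column RHS: 18 − 2·5 = 8.

8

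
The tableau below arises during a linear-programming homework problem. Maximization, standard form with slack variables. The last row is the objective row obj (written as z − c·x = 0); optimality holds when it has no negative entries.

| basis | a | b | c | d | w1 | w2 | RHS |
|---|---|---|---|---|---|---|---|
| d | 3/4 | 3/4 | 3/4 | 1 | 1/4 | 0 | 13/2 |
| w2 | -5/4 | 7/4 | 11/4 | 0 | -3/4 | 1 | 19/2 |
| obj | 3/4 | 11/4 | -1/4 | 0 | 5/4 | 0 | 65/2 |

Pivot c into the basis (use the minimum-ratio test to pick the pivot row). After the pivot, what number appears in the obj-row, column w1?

13/11

Ratio test on column c — row 1: (13/2)/(3/4) = 26/3; row 2: (19/2)/(11/4) = 38/11. Minimum is 38/11 at row 2 (w2 leaves); pivot element 11/4.
Divide row 2 by 11/4; eliminate column c from the other rows.
obj-row update in column w1: 5/4 − (-1/4)·(-3/11) = 13/11.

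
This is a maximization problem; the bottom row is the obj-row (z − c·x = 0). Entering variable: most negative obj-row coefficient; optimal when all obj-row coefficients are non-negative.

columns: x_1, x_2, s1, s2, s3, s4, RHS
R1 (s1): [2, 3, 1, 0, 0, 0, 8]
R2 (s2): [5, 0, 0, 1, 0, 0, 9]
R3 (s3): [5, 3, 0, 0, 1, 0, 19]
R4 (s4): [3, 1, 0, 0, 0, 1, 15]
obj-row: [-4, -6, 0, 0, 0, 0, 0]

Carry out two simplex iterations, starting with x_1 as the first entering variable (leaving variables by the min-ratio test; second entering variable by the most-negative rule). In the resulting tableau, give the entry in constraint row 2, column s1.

Ratio test on column x_1 — row 1: 8/2 = 4; row 2: 9/5 = 9/5; row 3: 19/5 = 19/5; row 4: 15/3 = 5. Minimum is 9/5 at row 2 (s2 leaves); pivot element 5.
Divide row 2 by 5; eliminate column x_1 from the other rows.
Second iteration: most negative obj-row entry is -6 in column x_2, so x_2 enters.
Ratio test on column x_2 — row 1: (22/5)/3 = 22/15; row 2: entry 0 ≤ 0; row 3: 10/3 = 10/3; row 4: (48/5)/1 = 48/5. Minimum is 22/15 at row 1 (s1 leaves); pivot element 3.
Divide row 1 by 3; eliminate column x_2 from the other rows.
After both pivots, the entry at constraint row 2, column s1 is 0.

0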